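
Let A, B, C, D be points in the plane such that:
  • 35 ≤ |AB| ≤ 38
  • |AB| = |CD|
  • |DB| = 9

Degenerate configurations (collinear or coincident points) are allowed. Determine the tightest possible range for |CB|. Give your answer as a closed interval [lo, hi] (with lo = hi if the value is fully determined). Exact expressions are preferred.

|CB| ∈ [26, 47]  (≈ [26.0000, 47.0000])

|AB| ∈ [35, 38]
|BD| ∈ {9}
|CD| ∈ [35, 38]
|AD| ∈ [26, 47]
|BC| ∈ [26, 47]
|AC| ∈ [0, 85]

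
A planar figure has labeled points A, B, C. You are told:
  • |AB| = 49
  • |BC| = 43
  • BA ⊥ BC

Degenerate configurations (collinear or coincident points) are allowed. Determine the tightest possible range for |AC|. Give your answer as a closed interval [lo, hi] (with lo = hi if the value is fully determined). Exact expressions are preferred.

|AB| ∈ {49}
|BC| ∈ {43}
|AC| ∈ {5·√(170)}

|AC| = 5·√(170)  (≈ 65.1920)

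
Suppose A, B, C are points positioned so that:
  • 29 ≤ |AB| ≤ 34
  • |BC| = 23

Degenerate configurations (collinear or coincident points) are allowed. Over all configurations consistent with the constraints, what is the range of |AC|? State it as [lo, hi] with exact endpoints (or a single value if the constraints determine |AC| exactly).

|AC| ∈ [6, 57]  (≈ [6.0000, 57.0000])

|AB| ∈ [29, 34]
|BC| ∈ {23}
|AC| ∈ [6, 57]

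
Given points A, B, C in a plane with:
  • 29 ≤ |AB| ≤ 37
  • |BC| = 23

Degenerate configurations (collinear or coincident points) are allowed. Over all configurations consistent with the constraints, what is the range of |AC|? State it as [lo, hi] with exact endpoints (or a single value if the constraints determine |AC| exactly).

|AB| ∈ [29, 37]
|BC| ∈ {23}
|AC| ∈ [6, 60]

|AC| ∈ [6, 60]  (≈ [6.0000, 60.0000])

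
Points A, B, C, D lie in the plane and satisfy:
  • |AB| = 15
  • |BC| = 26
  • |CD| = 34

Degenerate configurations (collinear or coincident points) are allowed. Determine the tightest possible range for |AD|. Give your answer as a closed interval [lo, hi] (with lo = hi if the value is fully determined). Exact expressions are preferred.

|AB| ∈ {15}
|BC| ∈ {26}
|CD| ∈ {34}
|AC| ∈ [11, 41]
|BD| ∈ [8, 60]
|AD| ∈ [0, 75]

|AD| ∈ [0, 75]  (≈ [0.0000, 75.0000])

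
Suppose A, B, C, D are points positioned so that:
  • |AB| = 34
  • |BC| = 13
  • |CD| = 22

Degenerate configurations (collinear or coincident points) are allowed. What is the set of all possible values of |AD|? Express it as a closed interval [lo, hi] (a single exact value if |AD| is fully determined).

|AD| ∈ [0, 69]  (≈ [0.0000, 69.0000])

|AB| ∈ {34}
|BC| ∈ {13}
|CD| ∈ {22}
|AC| ∈ [21, 47]
|BD| ∈ [9, 35]
|AD| ∈ [0, 69]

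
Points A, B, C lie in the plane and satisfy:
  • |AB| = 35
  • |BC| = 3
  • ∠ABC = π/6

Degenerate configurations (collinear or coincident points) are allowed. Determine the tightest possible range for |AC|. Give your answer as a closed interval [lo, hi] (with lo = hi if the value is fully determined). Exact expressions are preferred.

|AC| = √(1234 - 105·√(3))  (≈ 32.4366)

|AB| ∈ {35}
|BC| ∈ {3}
|AC| ∈ {√(1234 - 105·√(3))}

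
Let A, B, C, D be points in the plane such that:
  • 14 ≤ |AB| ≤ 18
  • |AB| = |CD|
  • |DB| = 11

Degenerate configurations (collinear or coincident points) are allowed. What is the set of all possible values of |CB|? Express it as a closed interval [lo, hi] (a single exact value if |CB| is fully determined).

|AB| ∈ [14, 18]
|BD| ∈ {11}
|CD| ∈ [14, 18]
|AD| ∈ [3, 29]
|BC| ∈ [3, 29]
|AC| ∈ [0, 47]

|CB| ∈ [3, 29]  (≈ [3.0000, 29.0000])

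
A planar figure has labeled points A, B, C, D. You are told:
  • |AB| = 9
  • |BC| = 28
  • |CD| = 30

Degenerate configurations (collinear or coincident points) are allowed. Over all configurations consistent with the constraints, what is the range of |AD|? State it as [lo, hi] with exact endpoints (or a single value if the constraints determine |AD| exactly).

|AD| ∈ [0, 67]  (≈ [0.0000, 67.0000])

|AB| ∈ {9}
|BC| ∈ {28}
|CD| ∈ {30}
|AC| ∈ [19, 37]
|BD| ∈ [2, 58]
|AD| ∈ [0, 67]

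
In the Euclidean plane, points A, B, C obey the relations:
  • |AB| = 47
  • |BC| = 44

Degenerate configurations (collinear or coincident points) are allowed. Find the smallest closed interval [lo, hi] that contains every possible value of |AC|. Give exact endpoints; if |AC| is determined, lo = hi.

|AC| ∈ [3, 91]  (≈ [3.0000, 91.0000])

|AB| ∈ {47}
|BC| ∈ {44}
|AC| ∈ [3, 91]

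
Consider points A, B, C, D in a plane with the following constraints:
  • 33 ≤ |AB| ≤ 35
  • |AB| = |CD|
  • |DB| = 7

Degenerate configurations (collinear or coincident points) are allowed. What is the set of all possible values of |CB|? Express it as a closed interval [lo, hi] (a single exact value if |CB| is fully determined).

|AB| ∈ [33, 35]
|BD| ∈ {7}
|CD| ∈ [33, 35]
|AD| ∈ [26, 42]
|BC| ∈ [26, 42]
|AC| ∈ [0, 77]

|CB| ∈ [26, 42]  (≈ [26.0000, 42.0000])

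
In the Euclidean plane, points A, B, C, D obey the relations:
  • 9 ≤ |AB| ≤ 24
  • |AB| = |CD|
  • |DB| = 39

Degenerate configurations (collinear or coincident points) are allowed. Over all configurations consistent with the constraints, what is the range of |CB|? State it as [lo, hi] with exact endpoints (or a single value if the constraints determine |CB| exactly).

|CB| ∈ [15, 63]  (≈ [15.0000, 63.0000])

|AB| ∈ [9, 24]
|BD| ∈ {39}
|CD| ∈ [9, 24]
|AD| ∈ [15, 63]
|BC| ∈ [15, 63]
|AC| ∈ [0, 87]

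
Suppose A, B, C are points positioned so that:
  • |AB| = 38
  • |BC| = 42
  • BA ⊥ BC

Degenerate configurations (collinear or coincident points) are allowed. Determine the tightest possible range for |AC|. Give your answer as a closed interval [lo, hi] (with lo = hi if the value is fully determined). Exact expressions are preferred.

|AC| = 2·√(802)  (≈ 56.6392)

|AB| ∈ {38}
|BC| ∈ {42}
|AC| ∈ {2·√(802)}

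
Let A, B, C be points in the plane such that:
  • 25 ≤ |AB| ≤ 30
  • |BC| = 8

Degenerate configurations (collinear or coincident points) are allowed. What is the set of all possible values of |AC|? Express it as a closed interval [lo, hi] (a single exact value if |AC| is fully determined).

|AC| ∈ [17, 38]  (≈ [17.0000, 38.0000])

|AB| ∈ [25, 30]
|BC| ∈ {8}
|AC| ∈ [17, 38]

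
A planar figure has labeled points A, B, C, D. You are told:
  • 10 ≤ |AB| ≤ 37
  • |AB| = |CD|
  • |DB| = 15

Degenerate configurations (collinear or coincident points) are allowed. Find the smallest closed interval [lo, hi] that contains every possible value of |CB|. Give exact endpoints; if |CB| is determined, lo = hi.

|AB| ∈ [10, 37]
|BD| ∈ {15}
|CD| ∈ [10, 37]
|AD| ∈ [0, 52]
|BC| ∈ [0, 52]
|AC| ∈ [0, 89]

|CB| ∈ [0, 52]  (≈ [0.0000, 52.0000])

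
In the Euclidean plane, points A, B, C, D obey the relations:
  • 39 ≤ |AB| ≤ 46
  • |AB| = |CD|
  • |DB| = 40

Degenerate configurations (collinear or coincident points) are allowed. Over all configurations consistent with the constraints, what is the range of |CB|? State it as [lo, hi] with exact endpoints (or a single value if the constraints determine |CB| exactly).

|CB| ∈ [0, 86]  (≈ [0.0000, 86.0000])

|AB| ∈ [39, 46]
|BD| ∈ {40}
|CD| ∈ [39, 46]
|AD| ∈ [0, 86]
|BC| ∈ [0, 86]
|AC| ∈ [0, 132]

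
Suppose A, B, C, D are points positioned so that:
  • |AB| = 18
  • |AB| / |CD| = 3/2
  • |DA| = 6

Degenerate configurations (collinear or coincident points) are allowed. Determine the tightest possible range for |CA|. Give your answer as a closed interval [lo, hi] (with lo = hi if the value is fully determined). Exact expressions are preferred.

|AB| ∈ {18}
|AD| ∈ {6}
|CD| ∈ {12}
|BD| ∈ [12, 24]
|AC| ∈ [6, 18]
|BC| ∈ [0, 36]

|CA| ∈ [6, 18]  (≈ [6.0000, 18.0000])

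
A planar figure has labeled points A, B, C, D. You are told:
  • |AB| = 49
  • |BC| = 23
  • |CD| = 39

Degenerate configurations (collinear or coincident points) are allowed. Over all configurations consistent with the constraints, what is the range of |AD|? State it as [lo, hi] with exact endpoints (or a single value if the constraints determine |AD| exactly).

|AD| ∈ [0, 111]  (≈ [0.0000, 111.0000])

|AB| ∈ {49}
|BC| ∈ {23}
|CD| ∈ {39}
|AC| ∈ [26, 72]
|BD| ∈ [16, 62]
|AD| ∈ [0, 111]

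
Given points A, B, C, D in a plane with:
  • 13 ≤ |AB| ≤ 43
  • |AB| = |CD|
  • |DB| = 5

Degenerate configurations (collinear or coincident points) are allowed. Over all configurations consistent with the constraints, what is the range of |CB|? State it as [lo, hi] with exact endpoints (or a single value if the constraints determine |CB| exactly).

|AB| ∈ [13, 43]
|BD| ∈ {5}
|CD| ∈ [13, 43]
|AD| ∈ [8, 48]
|BC| ∈ [8, 48]
|AC| ∈ [0, 91]

|CB| ∈ [8, 48]  (≈ [8.0000, 48.0000])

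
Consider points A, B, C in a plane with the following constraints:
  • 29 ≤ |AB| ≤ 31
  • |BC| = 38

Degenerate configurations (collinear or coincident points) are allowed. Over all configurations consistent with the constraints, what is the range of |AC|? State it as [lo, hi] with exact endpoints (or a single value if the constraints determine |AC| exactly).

|AC| ∈ [7, 69]  (≈ [7.0000, 69.0000])

|AB| ∈ [29, 31]
|BC| ∈ {38}
|AC| ∈ [7, 69]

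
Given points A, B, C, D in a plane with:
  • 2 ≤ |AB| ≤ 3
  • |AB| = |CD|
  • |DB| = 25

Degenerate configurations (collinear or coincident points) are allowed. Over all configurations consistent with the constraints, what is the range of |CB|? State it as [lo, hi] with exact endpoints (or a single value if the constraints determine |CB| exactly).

|AB| ∈ [2, 3]
|BD| ∈ {25}
|CD| ∈ [2, 3]
|AD| ∈ [22, 28]
|BC| ∈ [22, 28]
|AC| ∈ [19, 31]

|CB| ∈ [22, 28]  (≈ [22.0000, 28.0000])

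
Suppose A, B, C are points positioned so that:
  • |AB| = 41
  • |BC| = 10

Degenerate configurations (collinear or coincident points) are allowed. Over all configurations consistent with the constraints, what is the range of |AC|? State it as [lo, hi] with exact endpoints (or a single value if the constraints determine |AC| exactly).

|AC| ∈ [31, 51]  (≈ [31.0000, 51.0000])

|AB| ∈ {41}
|BC| ∈ {10}
|AC| ∈ [31, 51]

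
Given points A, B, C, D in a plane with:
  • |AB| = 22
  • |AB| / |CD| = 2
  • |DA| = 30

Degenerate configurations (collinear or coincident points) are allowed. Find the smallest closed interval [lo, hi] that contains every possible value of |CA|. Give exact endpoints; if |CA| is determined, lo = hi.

|CA| ∈ [19, 41]  (≈ [19.0000, 41.0000])

|AB| ∈ {22}
|AD| ∈ {30}
|CD| ∈ {11}
|BD| ∈ [8, 52]
|AC| ∈ [19, 41]
|BC| ∈ [0, 63]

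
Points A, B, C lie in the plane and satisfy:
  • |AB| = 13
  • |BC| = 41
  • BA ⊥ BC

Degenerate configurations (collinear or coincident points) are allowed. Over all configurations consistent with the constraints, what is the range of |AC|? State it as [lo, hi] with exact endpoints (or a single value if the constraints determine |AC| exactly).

|AC| = 5·√(74)  (≈ 43.0116)

|AB| ∈ {13}
|BC| ∈ {41}
|AC| ∈ {5·√(74)}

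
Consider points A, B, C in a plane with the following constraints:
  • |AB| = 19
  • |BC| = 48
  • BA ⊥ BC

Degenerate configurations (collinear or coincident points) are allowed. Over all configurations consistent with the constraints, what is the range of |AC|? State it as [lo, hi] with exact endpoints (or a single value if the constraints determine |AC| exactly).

|AC| = √(2665)  (≈ 51.6236)

|AB| ∈ {19}
|BC| ∈ {48}
|AC| ∈ {√(2665)}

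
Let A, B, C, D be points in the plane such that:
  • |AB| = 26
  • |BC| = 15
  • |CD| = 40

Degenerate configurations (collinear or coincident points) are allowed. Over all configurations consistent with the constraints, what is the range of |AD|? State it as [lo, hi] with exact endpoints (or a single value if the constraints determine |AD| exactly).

|AD| ∈ [0, 81]  (≈ [0.0000, 81.0000])

|AB| ∈ {26}
|BC| ∈ {15}
|CD| ∈ {40}
|AC| ∈ [11, 41]
|BD| ∈ [25, 55]
|AD| ∈ [0, 81]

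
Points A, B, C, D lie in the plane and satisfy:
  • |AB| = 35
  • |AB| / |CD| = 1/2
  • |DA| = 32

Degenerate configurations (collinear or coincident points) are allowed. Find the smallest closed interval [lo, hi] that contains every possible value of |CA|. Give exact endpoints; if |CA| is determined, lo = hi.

|AB| ∈ {35}
|AD| ∈ {32}
|CD| ∈ {70}
|BD| ∈ [3, 67]
|AC| ∈ [38, 102]
|BC| ∈ [3, 137]

|CA| ∈ [38, 102]  (≈ [38.0000, 102.0000])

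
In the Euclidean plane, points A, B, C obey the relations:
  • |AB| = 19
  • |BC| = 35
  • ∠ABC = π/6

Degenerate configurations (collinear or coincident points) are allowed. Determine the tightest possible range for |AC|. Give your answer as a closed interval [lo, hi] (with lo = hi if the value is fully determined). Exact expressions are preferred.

|AC| = √(1586 - 665·√(3))  (≈ 20.8371)

|AB| ∈ {19}
|BC| ∈ {35}
|AC| ∈ {√(1586 - 665·√(3))}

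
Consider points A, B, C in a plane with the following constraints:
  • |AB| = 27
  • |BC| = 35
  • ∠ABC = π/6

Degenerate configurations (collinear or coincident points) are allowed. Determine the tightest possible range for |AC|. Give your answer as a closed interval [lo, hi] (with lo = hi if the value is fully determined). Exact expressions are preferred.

|AC| = √(1954 - 945·√(3))  (≈ 17.8104)

|AB| ∈ {27}
|BC| ∈ {35}
|AC| ∈ {√(1954 - 945·√(3))}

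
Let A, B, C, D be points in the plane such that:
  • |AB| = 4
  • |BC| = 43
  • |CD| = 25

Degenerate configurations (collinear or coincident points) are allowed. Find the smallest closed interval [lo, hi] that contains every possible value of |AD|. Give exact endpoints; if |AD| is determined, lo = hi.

|AD| ∈ [14, 72]  (≈ [14.0000, 72.0000])

|AB| ∈ {4}
|BC| ∈ {43}
|CD| ∈ {25}
|AC| ∈ [39, 47]
|BD| ∈ [18, 68]
|AD| ∈ [14, 72]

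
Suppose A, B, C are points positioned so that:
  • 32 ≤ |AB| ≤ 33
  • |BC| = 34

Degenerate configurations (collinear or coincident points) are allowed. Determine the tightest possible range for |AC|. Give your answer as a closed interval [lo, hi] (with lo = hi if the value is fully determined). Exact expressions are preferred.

|AC| ∈ [1, 67]  (≈ [1.0000, 67.0000])

|AB| ∈ [32, 33]
|BC| ∈ {34}
|AC| ∈ [1, 67]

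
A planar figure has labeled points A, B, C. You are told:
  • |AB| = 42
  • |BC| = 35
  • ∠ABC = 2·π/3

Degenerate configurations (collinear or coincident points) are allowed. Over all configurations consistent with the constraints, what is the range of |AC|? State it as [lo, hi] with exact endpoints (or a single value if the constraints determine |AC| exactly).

|AC| = 7·√(91)  (≈ 66.7757)

|AB| ∈ {42}
|BC| ∈ {35}
|AC| ∈ {7·√(91)}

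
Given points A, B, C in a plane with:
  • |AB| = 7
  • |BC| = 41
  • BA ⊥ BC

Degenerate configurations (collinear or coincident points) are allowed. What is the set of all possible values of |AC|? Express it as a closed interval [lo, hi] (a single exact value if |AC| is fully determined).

|AC| = √(1730)  (≈ 41.5933)

|AB| ∈ {7}
|BC| ∈ {41}
|AC| ∈ {√(1730)}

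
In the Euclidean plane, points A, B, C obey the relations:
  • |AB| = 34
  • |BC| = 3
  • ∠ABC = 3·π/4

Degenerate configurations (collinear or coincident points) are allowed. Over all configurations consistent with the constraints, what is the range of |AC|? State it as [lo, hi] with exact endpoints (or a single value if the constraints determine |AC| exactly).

|AB| ∈ {34}
|BC| ∈ {3}
|AC| ∈ {√(102·√(2) + 1165)}

|AC| = √(102·√(2) + 1165)  (≈ 36.1836)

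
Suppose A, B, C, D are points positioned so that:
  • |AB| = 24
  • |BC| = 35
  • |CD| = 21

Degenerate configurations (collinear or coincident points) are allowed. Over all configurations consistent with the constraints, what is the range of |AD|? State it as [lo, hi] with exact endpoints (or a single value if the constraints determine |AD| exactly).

|AD| ∈ [0, 80]  (≈ [0.0000, 80.0000])

|AB| ∈ {24}
|BC| ∈ {35}
|CD| ∈ {21}
|AC| ∈ [11, 59]
|BD| ∈ [14, 56]
|AD| ∈ [0, 80]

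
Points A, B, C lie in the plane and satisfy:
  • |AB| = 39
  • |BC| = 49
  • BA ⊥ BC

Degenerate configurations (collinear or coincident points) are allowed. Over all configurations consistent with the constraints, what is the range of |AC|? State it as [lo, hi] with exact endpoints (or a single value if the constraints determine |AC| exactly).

|AB| ∈ {39}
|BC| ∈ {49}
|AC| ∈ {√(3922)}

|AC| = √(3922)  (≈ 62.6259)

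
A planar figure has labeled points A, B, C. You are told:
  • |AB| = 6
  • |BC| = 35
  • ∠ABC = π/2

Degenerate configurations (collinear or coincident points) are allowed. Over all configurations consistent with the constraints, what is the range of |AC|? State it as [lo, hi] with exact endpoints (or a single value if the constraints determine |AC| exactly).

|AC| = √(1261)  (≈ 35.5106)

|AB| ∈ {6}
|BC| ∈ {35}
|AC| ∈ {√(1261)}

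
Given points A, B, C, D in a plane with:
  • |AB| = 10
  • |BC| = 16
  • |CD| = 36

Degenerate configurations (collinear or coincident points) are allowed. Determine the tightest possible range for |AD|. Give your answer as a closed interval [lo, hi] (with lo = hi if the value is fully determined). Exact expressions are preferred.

|AD| ∈ [10, 62]  (≈ [10.0000, 62.0000])

|AB| ∈ {10}
|BC| ∈ {16}
|CD| ∈ {36}
|AC| ∈ [6, 26]
|BD| ∈ [20, 52]
|AD| ∈ [10, 62]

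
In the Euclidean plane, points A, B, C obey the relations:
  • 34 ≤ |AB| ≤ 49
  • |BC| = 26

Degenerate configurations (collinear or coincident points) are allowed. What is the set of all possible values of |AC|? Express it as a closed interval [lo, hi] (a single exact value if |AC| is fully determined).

|AB| ∈ [34, 49]
|BC| ∈ {26}
|AC| ∈ [8, 75]

|AC| ∈ [8, 75]  (≈ [8.0000, 75.0000])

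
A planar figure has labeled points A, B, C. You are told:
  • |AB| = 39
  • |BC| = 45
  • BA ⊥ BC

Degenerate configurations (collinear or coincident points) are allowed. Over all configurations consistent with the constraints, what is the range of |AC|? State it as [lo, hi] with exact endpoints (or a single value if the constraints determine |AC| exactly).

|AC| = 3·√(394)  (≈ 59.5483)

|AB| ∈ {39}
|BC| ∈ {45}
|AC| ∈ {3·√(394)}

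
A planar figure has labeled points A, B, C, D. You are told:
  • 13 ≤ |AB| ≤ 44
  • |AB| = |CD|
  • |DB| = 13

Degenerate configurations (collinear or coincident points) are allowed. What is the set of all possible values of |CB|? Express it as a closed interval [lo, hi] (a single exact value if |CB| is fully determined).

|AB| ∈ [13, 44]
|BD| ∈ {13}
|CD| ∈ [13, 44]
|AD| ∈ [0, 57]
|BC| ∈ [0, 57]
|AC| ∈ [0, 101]

|CB| ∈ [0, 57]  (≈ [0.0000, 57.0000])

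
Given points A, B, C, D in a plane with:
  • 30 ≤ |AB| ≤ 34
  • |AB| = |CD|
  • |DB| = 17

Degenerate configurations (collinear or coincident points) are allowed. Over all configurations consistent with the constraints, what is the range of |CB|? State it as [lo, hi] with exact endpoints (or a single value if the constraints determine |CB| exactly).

|CB| ∈ [13, 51]  (≈ [13.0000, 51.0000])

|AB| ∈ [30, 34]
|BD| ∈ {17}
|CD| ∈ [30, 34]
|AD| ∈ [13, 51]
|BC| ∈ [13, 51]
|AC| ∈ [0, 85]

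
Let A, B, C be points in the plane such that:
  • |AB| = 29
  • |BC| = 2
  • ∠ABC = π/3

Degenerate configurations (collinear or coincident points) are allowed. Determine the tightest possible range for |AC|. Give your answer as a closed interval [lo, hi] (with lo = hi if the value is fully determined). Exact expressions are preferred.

|AB| ∈ {29}
|BC| ∈ {2}
|AC| ∈ {√(787)}

|AC| = √(787)  (≈ 28.0535)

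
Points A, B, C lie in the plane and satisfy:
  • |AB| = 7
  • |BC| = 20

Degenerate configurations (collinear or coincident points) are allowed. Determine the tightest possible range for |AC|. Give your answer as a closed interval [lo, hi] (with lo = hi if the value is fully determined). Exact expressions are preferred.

|AC| ∈ [13, 27]  (≈ [13.0000, 27.0000])

|AB| ∈ {7}
|BC| ∈ {20}
|AC| ∈ [13, 27]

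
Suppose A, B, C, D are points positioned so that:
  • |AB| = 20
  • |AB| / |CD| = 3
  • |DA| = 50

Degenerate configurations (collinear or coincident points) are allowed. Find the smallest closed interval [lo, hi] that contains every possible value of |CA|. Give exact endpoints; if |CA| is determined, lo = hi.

|AB| ∈ {20}
|AD| ∈ {50}
|CD| ∈ {20/3}
|BD| ∈ [30, 70]
|AC| ∈ [130/3, 170/3]
|BC| ∈ [70/3, 230/3]

|CA| ∈ [130/3, 170/3]  (≈ [43.3333, 56.6667])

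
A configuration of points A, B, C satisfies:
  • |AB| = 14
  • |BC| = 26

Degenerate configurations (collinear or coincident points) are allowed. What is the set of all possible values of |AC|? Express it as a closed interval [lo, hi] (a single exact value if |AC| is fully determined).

|AB| ∈ {14}
|BC| ∈ {26}
|AC| ∈ [12, 40]

|AC| ∈ [12, 40]  (≈ [12.0000, 40.0000])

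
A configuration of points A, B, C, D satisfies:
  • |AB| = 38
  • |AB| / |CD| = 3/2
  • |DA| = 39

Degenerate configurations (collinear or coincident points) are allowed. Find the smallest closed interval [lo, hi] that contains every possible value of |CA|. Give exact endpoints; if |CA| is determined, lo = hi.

|AB| ∈ {38}
|AD| ∈ {39}
|CD| ∈ {76/3}
|BD| ∈ [1, 77]
|AC| ∈ [41/3, 193/3]
|BC| ∈ [0, 307/3]

|CA| ∈ [41/3, 193/3]  (≈ [13.6667, 64.3333])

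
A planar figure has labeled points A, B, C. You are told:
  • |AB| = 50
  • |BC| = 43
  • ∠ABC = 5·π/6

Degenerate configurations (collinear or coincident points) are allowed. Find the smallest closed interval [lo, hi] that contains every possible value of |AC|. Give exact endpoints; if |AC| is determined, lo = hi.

|AB| ∈ {50}
|BC| ∈ {43}
|AC| ∈ {√(2150·√(3) + 4349)}

|AC| = √(2150·√(3) + 4349)  (≈ 89.8494)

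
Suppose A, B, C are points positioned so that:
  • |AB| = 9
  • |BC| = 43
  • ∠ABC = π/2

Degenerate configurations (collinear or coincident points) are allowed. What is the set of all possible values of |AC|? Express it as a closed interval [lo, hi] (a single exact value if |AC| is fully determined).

|AC| = √(1930)  (≈ 43.9318)

|AB| ∈ {9}
|BC| ∈ {43}
|AC| ∈ {√(1930)}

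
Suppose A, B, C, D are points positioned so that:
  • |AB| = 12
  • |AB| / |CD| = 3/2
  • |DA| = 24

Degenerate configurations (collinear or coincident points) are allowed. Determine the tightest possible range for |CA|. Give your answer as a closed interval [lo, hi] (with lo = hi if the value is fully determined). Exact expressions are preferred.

|CA| ∈ [16, 32]  (≈ [16.0000, 32.0000])

|AB| ∈ {12}
|AD| ∈ {24}
|CD| ∈ {8}
|BD| ∈ [12, 36]
|AC| ∈ [16, 32]
|BC| ∈ [4, 44]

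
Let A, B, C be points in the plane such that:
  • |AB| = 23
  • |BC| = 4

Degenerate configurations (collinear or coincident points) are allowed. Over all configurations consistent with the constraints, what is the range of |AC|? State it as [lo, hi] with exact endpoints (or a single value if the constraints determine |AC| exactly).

|AC| ∈ [19, 27]  (≈ [19.0000, 27.0000])

|AB| ∈ {23}
|BC| ∈ {4}
|AC| ∈ [19, 27]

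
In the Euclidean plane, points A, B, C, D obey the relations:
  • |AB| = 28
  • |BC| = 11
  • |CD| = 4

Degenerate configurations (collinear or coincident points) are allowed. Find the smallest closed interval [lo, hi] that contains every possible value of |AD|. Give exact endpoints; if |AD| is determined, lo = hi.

|AD| ∈ [13, 43]  (≈ [13.0000, 43.0000])

|AB| ∈ {28}
|BC| ∈ {11}
|CD| ∈ {4}
|AC| ∈ [17, 39]
|BD| ∈ [7, 15]
|AD| ∈ [13, 43]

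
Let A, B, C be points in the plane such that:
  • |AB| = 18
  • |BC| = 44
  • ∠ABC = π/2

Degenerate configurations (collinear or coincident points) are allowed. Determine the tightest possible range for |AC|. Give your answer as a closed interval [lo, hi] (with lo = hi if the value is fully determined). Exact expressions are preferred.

|AB| ∈ {18}
|BC| ∈ {44}
|AC| ∈ {2·√(565)}

|AC| = 2·√(565)  (≈ 47.5395)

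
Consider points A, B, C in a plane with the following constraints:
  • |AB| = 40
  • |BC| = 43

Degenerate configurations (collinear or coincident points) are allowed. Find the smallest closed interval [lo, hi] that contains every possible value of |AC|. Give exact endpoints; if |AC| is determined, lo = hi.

|AC| ∈ [3, 83]  (≈ [3.0000, 83.0000])

|AB| ∈ {40}
|BC| ∈ {43}
|AC| ∈ [3, 83]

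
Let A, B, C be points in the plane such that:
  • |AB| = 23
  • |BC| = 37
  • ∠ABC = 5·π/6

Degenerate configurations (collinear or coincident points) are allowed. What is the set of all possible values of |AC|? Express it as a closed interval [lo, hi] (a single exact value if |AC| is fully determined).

|AB| ∈ {23}
|BC| ∈ {37}
|AC| ∈ {√(851·√(3) + 1898)}

|AC| = √(851·√(3) + 1898)  (≈ 58.0687)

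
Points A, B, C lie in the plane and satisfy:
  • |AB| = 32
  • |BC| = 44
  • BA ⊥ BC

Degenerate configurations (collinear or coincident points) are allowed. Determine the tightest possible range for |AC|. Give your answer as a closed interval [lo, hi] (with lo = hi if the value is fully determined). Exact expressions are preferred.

|AB| ∈ {32}
|BC| ∈ {44}
|AC| ∈ {4·√(185)}

|AC| = 4·√(185)  (≈ 54.4059)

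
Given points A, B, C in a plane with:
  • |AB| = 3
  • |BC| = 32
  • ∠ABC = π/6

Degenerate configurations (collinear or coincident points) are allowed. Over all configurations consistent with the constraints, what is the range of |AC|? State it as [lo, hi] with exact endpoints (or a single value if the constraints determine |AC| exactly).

|AC| = √(1033 - 96·√(3))  (≈ 29.4402)

|AB| ∈ {3}
|BC| ∈ {32}
|AC| ∈ {√(1033 - 96·√(3))}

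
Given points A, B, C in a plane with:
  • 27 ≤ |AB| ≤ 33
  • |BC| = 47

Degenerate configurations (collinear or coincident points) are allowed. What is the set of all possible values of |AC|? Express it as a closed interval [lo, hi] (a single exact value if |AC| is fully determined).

|AB| ∈ [27, 33]
|BC| ∈ {47}
|AC| ∈ [14, 80]

|AC| ∈ [14, 80]  (≈ [14.0000, 80.0000])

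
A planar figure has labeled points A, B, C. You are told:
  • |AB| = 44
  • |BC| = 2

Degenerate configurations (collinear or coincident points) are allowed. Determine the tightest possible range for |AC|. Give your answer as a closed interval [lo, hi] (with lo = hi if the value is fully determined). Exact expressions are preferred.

|AB| ∈ {44}
|BC| ∈ {2}
|AC| ∈ [42, 46]

|AC| ∈ [42, 46]  (≈ [42.0000, 46.0000])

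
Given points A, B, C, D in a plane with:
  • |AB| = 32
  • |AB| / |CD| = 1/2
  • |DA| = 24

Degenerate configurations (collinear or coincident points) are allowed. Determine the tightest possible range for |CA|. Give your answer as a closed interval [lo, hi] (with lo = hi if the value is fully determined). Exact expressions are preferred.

|CA| ∈ [40, 88]  (≈ [40.0000, 88.0000])

|AB| ∈ {32}
|AD| ∈ {24}
|CD| ∈ {64}
|BD| ∈ [8, 56]
|AC| ∈ [40, 88]
|BC| ∈ [8, 120]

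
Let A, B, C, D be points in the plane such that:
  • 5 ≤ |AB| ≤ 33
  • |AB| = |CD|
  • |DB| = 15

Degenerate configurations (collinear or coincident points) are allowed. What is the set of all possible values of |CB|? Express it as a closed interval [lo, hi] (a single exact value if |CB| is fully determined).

|AB| ∈ [5, 33]
|BD| ∈ {15}
|CD| ∈ [5, 33]
|AD| ∈ [0, 48]
|BC| ∈ [0, 48]
|AC| ∈ [0, 81]

|CB| ∈ [0, 48]  (≈ [0.0000, 48.0000])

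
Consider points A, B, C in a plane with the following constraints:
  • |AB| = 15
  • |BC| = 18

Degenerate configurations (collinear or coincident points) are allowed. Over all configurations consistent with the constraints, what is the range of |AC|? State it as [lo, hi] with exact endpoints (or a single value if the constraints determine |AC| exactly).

|AB| ∈ {15}
|BC| ∈ {18}
|AC| ∈ [3, 33]

|AC| ∈ [3, 33]  (≈ [3.0000, 33.0000])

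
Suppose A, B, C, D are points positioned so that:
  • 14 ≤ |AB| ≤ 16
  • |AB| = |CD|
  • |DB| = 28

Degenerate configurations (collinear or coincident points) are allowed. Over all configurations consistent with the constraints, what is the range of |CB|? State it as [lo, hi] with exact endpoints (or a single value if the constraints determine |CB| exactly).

|AB| ∈ [14, 16]
|BD| ∈ {28}
|CD| ∈ [14, 16]
|AD| ∈ [12, 44]
|BC| ∈ [12, 44]
|AC| ∈ [0, 60]

|CB| ∈ [12, 44]  (≈ [12.0000, 44.0000])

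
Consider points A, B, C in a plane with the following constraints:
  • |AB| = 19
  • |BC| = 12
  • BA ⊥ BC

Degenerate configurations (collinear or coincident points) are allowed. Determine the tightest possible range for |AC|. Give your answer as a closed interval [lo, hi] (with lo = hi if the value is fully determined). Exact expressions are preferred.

|AB| ∈ {19}
|BC| ∈ {12}
|AC| ∈ {√(505)}

|AC| = √(505)  (≈ 22.4722)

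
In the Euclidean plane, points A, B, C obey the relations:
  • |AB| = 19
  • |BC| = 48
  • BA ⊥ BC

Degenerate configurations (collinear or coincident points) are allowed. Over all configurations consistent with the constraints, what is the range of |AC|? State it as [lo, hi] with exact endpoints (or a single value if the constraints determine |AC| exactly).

|AC| = √(2665)  (≈ 51.6236)

|AB| ∈ {19}
|BC| ∈ {48}
|AC| ∈ {√(2665)}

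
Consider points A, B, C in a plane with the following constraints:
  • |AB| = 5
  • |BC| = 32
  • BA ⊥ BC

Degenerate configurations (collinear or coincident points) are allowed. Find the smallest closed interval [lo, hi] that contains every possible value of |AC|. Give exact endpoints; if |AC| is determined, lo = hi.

|AC| = √(1049)  (≈ 32.3883)

|AB| ∈ {5}
|BC| ∈ {32}
|AC| ∈ {√(1049)}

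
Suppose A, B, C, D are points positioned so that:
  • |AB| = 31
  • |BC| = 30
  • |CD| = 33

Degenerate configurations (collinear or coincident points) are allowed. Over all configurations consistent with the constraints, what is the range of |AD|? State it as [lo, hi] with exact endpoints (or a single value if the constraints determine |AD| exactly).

|AD| ∈ [0, 94]  (≈ [0.0000, 94.0000])

|AB| ∈ {31}
|BC| ∈ {30}
|CD| ∈ {33}
|AC| ∈ [1, 61]
|BD| ∈ [3, 63]
|AD| ∈ [0, 94]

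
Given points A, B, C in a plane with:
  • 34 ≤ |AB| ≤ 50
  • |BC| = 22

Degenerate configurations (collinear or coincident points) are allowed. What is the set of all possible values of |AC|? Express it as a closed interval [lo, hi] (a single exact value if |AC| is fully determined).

|AC| ∈ [12, 72]  (≈ [12.0000, 72.0000])

|AB| ∈ [34, 50]
|BC| ∈ {22}
|AC| ∈ [12, 72]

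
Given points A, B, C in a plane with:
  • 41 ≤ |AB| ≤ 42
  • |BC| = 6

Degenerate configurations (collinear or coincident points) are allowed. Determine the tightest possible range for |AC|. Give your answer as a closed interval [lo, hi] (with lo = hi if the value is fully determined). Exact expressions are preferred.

|AB| ∈ [41, 42]
|BC| ∈ {6}
|AC| ∈ [35, 48]

|AC| ∈ [35, 48]  (≈ [35.0000, 48.0000])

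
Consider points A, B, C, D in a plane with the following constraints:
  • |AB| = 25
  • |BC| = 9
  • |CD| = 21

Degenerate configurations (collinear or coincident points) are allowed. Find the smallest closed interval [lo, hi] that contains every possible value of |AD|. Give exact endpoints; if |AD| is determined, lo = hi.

|AB| ∈ {25}
|BC| ∈ {9}
|CD| ∈ {21}
|AC| ∈ [16, 34]
|BD| ∈ [12, 30]
|AD| ∈ [0, 55]

|AD| ∈ [0, 55]  (≈ [0.0000, 55.0000])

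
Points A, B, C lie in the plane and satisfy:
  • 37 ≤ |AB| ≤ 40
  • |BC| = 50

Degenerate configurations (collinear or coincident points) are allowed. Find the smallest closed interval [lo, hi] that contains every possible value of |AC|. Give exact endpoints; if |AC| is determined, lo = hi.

|AC| ∈ [10, 90]  (≈ [10.0000, 90.0000])

|AB| ∈ [37, 40]
|BC| ∈ {50}
|AC| ∈ [10, 90]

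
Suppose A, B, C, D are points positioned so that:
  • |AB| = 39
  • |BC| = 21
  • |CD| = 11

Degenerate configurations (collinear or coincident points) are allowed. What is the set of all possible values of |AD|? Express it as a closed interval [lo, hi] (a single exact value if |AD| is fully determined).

|AD| ∈ [7, 71]  (≈ [7.0000, 71.0000])

|AB| ∈ {39}
|BC| ∈ {21}
|CD| ∈ {11}
|AC| ∈ [18, 60]
|BD| ∈ [10, 32]
|AD| ∈ [7, 71]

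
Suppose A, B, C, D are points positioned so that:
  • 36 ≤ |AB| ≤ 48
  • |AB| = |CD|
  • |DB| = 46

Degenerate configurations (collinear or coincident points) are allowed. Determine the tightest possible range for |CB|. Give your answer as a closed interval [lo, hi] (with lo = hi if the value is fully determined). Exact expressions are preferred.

|CB| ∈ [0, 94]  (≈ [0.0000, 94.0000])

|AB| ∈ [36, 48]
|BD| ∈ {46}
|CD| ∈ [36, 48]
|AD| ∈ [0, 94]
|BC| ∈ [0, 94]
|AC| ∈ [0, 142]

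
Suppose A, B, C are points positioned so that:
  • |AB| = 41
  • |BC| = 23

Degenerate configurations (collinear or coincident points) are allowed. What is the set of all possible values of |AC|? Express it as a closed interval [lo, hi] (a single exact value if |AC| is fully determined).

|AC| ∈ [18, 64]  (≈ [18.0000, 64.0000])

|AB| ∈ {41}
|BC| ∈ {23}
|AC| ∈ [18, 64]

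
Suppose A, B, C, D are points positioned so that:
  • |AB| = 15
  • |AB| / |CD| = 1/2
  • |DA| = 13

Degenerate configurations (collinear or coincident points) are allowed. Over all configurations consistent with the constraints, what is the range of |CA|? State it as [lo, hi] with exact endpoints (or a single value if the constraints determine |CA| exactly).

|CA| ∈ [17, 43]  (≈ [17.0000, 43.0000])

|AB| ∈ {15}
|AD| ∈ {13}
|CD| ∈ {30}
|BD| ∈ [2, 28]
|AC| ∈ [17, 43]
|BC| ∈ [2, 58]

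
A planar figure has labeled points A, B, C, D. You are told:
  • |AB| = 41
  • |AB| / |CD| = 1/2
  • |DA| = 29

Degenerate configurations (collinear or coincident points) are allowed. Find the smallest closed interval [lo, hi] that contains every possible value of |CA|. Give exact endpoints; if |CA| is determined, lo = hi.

|CA| ∈ [53, 111]  (≈ [53.0000, 111.0000])

|AB| ∈ {41}
|AD| ∈ {29}
|CD| ∈ {82}
|BD| ∈ [12, 70]
|AC| ∈ [53, 111]
|BC| ∈ [12, 152]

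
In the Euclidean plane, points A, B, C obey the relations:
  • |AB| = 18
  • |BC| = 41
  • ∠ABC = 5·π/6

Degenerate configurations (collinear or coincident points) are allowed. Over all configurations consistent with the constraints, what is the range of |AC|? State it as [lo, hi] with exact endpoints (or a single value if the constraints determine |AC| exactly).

|AB| ∈ {18}
|BC| ∈ {41}
|AC| ∈ {√(738·√(3) + 2005)}

|AC| = √(738·√(3) + 2005)  (≈ 57.2997)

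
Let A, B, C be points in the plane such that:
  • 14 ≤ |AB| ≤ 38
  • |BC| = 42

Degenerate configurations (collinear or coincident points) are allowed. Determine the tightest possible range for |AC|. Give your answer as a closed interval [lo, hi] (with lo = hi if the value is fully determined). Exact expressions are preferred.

|AC| ∈ [4, 80]  (≈ [4.0000, 80.0000])

|AB| ∈ [14, 38]
|BC| ∈ {42}
|AC| ∈ [4, 80]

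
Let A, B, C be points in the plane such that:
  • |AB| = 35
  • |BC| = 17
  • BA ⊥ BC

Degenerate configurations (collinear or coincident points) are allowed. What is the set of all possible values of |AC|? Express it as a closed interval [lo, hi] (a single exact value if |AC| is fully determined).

|AB| ∈ {35}
|BC| ∈ {17}
|AC| ∈ {√(1514)}

|AC| = √(1514)  (≈ 38.9102)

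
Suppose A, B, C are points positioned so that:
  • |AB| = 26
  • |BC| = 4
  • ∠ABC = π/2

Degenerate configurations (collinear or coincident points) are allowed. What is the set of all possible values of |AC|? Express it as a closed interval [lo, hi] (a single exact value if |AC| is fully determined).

|AC| = 2·√(173)  (≈ 26.3059)

|AB| ∈ {26}
|BC| ∈ {4}
|AC| ∈ {2·√(173)}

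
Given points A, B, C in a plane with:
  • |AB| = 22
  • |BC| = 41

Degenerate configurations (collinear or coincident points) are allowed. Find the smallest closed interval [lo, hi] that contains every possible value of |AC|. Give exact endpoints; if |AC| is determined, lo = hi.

|AB| ∈ {22}
|BC| ∈ {41}
|AC| ∈ [19, 63]

|AC| ∈ [19, 63]  (≈ [19.0000, 63.0000])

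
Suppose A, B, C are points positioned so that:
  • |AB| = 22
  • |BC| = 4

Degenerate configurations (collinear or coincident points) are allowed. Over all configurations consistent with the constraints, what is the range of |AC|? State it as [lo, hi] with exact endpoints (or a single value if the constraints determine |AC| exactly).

|AC| ∈ [18, 26]  (≈ [18.0000, 26.0000])

|AB| ∈ {22}
|BC| ∈ {4}
|AC| ∈ [18, 26]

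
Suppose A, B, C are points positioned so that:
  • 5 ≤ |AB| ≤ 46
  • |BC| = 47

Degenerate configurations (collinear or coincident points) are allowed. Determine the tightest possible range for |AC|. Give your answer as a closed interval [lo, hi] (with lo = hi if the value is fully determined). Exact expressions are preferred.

|AC| ∈ [1, 93]  (≈ [1.0000, 93.0000])

|AB| ∈ [5, 46]
|BC| ∈ {47}
|AC| ∈ [1, 93]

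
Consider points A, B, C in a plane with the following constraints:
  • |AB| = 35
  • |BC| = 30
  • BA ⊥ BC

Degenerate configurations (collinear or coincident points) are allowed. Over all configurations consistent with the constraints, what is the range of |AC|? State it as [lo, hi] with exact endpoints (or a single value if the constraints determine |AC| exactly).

|AC| = 5·√(85)  (≈ 46.0977)

|AB| ∈ {35}
|BC| ∈ {30}
|AC| ∈ {5·√(85)}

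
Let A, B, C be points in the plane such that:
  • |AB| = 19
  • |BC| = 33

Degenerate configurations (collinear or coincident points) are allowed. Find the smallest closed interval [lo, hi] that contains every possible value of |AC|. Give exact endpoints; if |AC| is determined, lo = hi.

|AB| ∈ {19}
|BC| ∈ {33}
|AC| ∈ [14, 52]

|AC| ∈ [14, 52]  (≈ [14.0000, 52.0000])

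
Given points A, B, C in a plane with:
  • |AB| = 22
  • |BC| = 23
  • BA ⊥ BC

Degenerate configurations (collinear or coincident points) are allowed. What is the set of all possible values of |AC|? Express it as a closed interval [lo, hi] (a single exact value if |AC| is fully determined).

|AB| ∈ {22}
|BC| ∈ {23}
|AC| ∈ {√(1013)}

|AC| = √(1013)  (≈ 31.8277)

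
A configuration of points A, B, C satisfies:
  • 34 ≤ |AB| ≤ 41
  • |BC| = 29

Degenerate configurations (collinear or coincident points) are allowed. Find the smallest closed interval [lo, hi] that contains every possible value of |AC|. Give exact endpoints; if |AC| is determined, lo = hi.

|AC| ∈ [5, 70]  (≈ [5.0000, 70.0000])

|AB| ∈ [34, 41]
|BC| ∈ {29}
|AC| ∈ [5, 70]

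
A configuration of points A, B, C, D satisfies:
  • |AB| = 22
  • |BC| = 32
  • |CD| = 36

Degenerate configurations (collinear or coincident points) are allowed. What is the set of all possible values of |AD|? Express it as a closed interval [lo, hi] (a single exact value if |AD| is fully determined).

|AD| ∈ [0, 90]  (≈ [0.0000, 90.0000])

|AB| ∈ {22}
|BC| ∈ {32}
|CD| ∈ {36}
|AC| ∈ [10, 54]
|BD| ∈ [4, 68]
|AD| ∈ [0, 90]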